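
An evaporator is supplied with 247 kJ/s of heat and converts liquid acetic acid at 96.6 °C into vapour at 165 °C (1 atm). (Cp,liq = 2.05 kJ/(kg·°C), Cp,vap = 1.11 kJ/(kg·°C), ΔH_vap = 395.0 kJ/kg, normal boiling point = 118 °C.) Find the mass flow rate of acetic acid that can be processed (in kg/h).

Δh = 2.05×(118−96.6) + 395.0 + 1.11×(165−118) = 491.04 kJ/kg
Q = 247 kJ/s = 247 kJ/s = 889200 kJ/h
ṁ = Q/Δh = 889200 / 491.04 = 1810.9 kg/h

ṁ = 1810 kg/h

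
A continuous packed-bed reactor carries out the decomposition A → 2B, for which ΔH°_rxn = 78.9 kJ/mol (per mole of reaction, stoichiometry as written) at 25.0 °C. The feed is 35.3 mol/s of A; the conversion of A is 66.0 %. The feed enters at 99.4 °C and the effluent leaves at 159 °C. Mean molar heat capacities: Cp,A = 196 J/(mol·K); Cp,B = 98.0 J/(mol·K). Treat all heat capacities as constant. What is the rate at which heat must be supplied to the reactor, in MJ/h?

Extent of reaction ξ = 0.660 × 35.3 = 23.298 mol/s
Reaction term: ξ·ΔH°_rxn = 23.298 × 78.9 = 1838.2 kJ/s
Sensible, feed 99.4→25 °C: -514.76 kJ/s
Outlet flows (mol/s): A 12.002, B 46.596
Sensible, products 25→159 °C: 927.12 kJ/s
Q = ΔH = 2250.6 kJ/s = 2250.6 kW
Heat supplied = 8102.1 MJ/h

Q_in = 8100 MJ/h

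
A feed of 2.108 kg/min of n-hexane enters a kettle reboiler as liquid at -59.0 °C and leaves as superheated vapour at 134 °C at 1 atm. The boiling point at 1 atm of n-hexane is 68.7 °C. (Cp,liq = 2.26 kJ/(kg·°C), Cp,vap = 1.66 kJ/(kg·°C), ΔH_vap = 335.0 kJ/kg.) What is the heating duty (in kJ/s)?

Q = 25.7 kJ/s

liquid -59.0→68.7 °C: 288.6 kJ/kg
vaporisation at 68.7 °C: 335 kJ/kg
vapour 68.7→134 °C: 108.4 kJ/kg
Δh = 288.6 + 335 + 108.4 = 732 kJ/kg
Q = ṁ·Δh = 2.108 kg/min × 732 kJ/kg = 1543.1 kJ/min
|Q| = 25.718 kW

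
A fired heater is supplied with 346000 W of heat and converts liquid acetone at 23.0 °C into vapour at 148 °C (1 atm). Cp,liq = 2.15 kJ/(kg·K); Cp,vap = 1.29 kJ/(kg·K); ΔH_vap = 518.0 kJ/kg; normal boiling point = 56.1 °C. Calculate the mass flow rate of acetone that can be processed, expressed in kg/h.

ṁ = 1760 kg/h

Δh = 2.15×(56.1−23.0) + 518.0 + 1.29×(148−56.1) = 707.72 kJ/kg
Q = 346000 W = 346 kJ/s = 1.2456e+06 kJ/h
ṁ = Q/Δh = 1.2456e+06 / 707.72 = 1760 kg/h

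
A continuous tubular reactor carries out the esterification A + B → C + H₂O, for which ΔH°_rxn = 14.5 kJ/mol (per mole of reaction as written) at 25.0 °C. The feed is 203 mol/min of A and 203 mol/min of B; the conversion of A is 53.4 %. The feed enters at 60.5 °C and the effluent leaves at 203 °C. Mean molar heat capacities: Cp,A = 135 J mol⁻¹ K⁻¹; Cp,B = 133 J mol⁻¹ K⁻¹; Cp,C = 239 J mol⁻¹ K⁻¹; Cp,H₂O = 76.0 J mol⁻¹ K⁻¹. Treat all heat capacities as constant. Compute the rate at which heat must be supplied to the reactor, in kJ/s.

Q_in = 171 kJ/s

Extent of reaction ξ = 0.534 × 203 = 108.4 mol/min
Reaction term: ξ·ΔH°_rxn = 108.4 × 14.5 = 1571.8 kJ/min
Sensible, feed 60.5→25 °C: -1931.3 kJ/min
Outlet flows (mol/min): A 94.598, B 94.598, C 108.4, H₂O 108.4
Sensible, products 25→203 °C: 10591 kJ/min
Q = ΔH = 10231 kJ/min = 170.52 kW
Heat supplied = 170.52 kJ/s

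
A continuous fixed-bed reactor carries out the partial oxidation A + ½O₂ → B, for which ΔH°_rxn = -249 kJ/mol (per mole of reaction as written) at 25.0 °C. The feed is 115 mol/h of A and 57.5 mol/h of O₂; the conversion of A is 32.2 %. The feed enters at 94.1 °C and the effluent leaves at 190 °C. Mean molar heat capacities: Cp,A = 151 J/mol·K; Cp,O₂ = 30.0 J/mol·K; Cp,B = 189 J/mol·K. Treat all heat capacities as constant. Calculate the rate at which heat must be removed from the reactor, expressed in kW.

Q_out = 2.01 kW

Extent of reaction ξ = 0.322 × 115 = 37.03 mol/h
Reaction term: ξ·ΔH°_rxn = 37.03 × -249 = -9220.5 kJ/h
Sensible, feed 94.1→25 °C: -1319.1 kJ/h
Outlet flows (mol/h): A 77.97, O₂ 38.985, B 37.03
Sensible, products 25→190 °C: 3290.4 kJ/h
Q = ΔH = -7249.2 kJ/h = -2.0137 kW
Heat removed = 2.0137 kW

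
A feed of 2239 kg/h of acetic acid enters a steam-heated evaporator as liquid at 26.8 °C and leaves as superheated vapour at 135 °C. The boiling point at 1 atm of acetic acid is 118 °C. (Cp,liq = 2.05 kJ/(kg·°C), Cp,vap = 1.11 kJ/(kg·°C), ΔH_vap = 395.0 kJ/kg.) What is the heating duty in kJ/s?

liquid 26.8→118 °C: 186.96 kJ/kg
vaporisation at 118 °C: 395 kJ/kg
vapour 118→135 °C: 18.87 kJ/kg
Δh = 186.96 + 395 + 18.87 = 600.83 kJ/kg
Q = ṁ·Δh = 2239 kg/h × 600.83 kJ/kg = 1.3453e+06 kJ/h
|Q| = 373.68 kW

Q = 374 kJ/s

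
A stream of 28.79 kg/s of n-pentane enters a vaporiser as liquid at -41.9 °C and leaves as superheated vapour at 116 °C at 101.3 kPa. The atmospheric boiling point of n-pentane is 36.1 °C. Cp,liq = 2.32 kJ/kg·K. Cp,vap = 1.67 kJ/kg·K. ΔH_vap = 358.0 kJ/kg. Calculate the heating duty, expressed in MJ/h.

Q = 69700 MJ/h

liquid -41.9→36.1 °C: 180.96 kJ/kg
vaporisation at 36.1 °C: 358 kJ/kg
vapour 36.1→116 °C: 133.43 kJ/kg
Δh = 180.96 + 358 + 133.43 = 672.39 kJ/kg
Q = ṁ·Δh = 28.79 kg/s × 672.39 kJ/kg = 19358 kJ/s
|Q| = 19358 kW = 69690 MJ/h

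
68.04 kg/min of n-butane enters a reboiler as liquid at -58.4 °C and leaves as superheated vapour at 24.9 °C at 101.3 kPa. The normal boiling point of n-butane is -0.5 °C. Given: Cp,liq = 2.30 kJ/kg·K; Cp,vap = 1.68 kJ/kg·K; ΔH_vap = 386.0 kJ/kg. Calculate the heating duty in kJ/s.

Q = 637 kJ/s

liquid -58.4→-0.5 °C: 133.17 kJ/kg
vaporisation at -0.5 °C: 386 kJ/kg
vapour -0.5→24.9 °C: 42.672 kJ/kg
Δh = 133.17 + 386 + 42.672 = 561.84 kJ/kg
Q = ṁ·Δh = 68.04 kg/min × 561.84 kJ/kg = 38228 kJ/min
|Q| = 637.13 kW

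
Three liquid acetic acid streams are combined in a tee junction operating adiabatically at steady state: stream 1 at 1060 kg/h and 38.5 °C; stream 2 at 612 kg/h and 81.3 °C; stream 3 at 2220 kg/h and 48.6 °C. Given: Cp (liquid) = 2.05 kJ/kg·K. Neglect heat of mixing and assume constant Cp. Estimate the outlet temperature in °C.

T_out = 51.0 °C

Energy balance with Q = 0: Σ ṁᵢCp,ᵢ(T_out − Tᵢ) = 0
Σ ṁᵢCp,ᵢTᵢ = 1060×2.05×38.5 + 612×2.05×81.3 + 2220×2.05×48.6 = 406840
Σ ṁᵢCp,ᵢ = 1060×2.05 + 612×2.05 + 2220×2.05 = 7978.6
T_out = 406840 / 7978.6 = 50.991 °C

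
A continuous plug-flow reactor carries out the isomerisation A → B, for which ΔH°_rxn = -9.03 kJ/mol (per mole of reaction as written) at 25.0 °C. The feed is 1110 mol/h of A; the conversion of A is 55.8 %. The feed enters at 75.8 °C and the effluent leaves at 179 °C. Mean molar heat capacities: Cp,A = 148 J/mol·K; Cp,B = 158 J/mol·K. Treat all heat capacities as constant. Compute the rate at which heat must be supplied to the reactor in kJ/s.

Q_in = 3.42 kJ/s

Extent of reaction ξ = 0.558 × 1110 = 619.38 mol/h
Reaction term: ξ·ΔH°_rxn = 619.38 × -9.03 = -5593 kJ/h
Sensible, feed 75.8→25 °C: -8345.4 kJ/h
Outlet flows (mol/h): A 490.62, B 619.38
Sensible, products 25→179 °C: 26253 kJ/h
Q = ΔH = 12315 kJ/h = 3.4207 kW
Heat supplied = 3.4207 kJ/s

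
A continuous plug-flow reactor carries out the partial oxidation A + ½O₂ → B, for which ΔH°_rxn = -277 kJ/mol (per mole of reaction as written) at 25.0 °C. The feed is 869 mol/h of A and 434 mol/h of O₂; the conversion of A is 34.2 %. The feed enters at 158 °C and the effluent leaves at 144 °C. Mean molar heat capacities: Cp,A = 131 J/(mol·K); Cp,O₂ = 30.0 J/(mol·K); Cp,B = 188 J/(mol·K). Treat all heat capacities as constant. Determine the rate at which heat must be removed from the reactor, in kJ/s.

Extent of reaction ξ = 0.342 × 869 = 297.2 mol/h
Reaction term: ξ·ΔH°_rxn = 297.2 × -277 = -82324 kJ/h
Sensible, feed 158→25 °C: -16872 kJ/h
Outlet flows (mol/h): A 571.8, O₂ 285.4, B 297.2
Sensible, products 25→144 °C: 16582 kJ/h
Q = ΔH = -82614 kJ/h = -22.948 kW
Heat removed = 22.948 kJ/s

Q_out = 22.9 kJ/s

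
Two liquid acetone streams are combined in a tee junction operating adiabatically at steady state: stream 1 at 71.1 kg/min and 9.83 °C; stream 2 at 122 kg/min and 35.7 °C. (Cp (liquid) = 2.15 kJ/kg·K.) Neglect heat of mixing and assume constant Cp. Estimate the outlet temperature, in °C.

T_out = 26.2 °C

Adiabatic, steady state ⇒ Σ ṁᵢCp,ᵢ(T_out − Tᵢ) = 0
Σ ṁᵢCp,ᵢTᵢ = 71.1×2.15×9.83 + 122×2.15×35.7 = 10867
Σ ṁᵢCp,ᵢ = 71.1×2.15 + 122×2.15 = 415.16
T_out = 10867 / 415.16 = 26.175 °C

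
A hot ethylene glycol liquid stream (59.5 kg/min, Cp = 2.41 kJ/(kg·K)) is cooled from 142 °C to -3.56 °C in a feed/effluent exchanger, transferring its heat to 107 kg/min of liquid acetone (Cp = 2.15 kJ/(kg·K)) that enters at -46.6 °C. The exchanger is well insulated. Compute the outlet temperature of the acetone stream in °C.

T_c,out = 44.1 °C

Heat released by hot stream: Q = 59.5 × 2.41 × (142 − -3.56) = 20873 kJ/min
Energy balance on cold side (adiabatic exchanger): Q = ṁ_c·Cp_c·(T_c,out − T_c,in)
T_c,out = -46.6 + 20873/(107 × 2.15) = 44.131 °C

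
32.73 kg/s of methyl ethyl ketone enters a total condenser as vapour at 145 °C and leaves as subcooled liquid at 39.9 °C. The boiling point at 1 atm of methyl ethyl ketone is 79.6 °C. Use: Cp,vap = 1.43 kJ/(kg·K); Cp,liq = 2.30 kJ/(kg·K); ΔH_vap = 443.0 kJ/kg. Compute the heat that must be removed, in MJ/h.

Q_c = 74000 MJ/h

vapour 145→79.6 °C: -93.522 kJ/kg
condensation at 79.6 °C: -443 kJ/kg
liquid 79.6→39.9 °C: -91.31 kJ/kg
Δh = -93.522 + -443 + -91.31 = -627.83 kJ/kg
Q = ṁ·Δh = 32.73 kg/s × -627.83 kJ/kg = -20549 kJ/s
|Q| = 20549 kW = 73976 MJ/h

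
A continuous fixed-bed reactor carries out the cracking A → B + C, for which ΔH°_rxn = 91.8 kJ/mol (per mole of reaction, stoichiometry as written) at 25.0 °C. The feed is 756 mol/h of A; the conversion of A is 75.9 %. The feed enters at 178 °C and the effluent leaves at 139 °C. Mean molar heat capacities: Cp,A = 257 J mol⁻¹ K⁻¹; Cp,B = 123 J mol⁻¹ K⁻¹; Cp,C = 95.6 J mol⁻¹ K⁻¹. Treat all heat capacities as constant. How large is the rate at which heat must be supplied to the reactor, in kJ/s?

Extent of reaction ξ = 0.759 × 756 = 573.8 mol/h
Reaction term: ξ·ΔH°_rxn = 573.8 × 91.8 = 52675 kJ/h
Sensible, feed 178→25 °C: -29727 kJ/h
Outlet flows (mol/h): A 182.2, B 573.8, C 573.8
Sensible, products 25→139 °C: 19637 kJ/h
Q = ΔH = 42586 kJ/h = 11.829 kW
Heat supplied = 11.829 kJ/s

Q_in = 11.8 kJ/s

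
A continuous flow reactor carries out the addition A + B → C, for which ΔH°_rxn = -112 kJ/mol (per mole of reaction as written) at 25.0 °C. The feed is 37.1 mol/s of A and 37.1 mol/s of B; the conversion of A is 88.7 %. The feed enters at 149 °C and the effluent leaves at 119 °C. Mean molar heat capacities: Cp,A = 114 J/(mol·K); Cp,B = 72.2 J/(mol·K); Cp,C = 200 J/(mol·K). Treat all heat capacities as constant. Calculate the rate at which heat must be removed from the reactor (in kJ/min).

Q_out = 231000 kJ/min

Extent of reaction ξ = 0.887 × 37.1 = 32.908 mol/s
Reaction term: ξ·ΔH°_rxn = 32.908 × -112 = -3685.7 kJ/s
Sensible, feed 149→25 °C: -856.59 kJ/s
Outlet flows (mol/s): A 4.1923, B 4.1923, C 32.908
Sensible, products 25→119 °C: 692.04 kJ/s
Q = ΔH = -3850.2 kJ/s = -3850.2 kW
Heat removed = 231010 kJ/min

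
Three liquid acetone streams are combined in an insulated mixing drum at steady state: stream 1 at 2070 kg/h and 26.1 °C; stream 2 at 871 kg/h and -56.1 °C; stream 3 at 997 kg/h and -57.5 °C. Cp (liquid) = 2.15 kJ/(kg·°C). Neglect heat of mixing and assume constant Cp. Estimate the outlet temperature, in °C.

Energy balance with Q = 0: Σ ṁᵢCp,ᵢ(T_out − Tᵢ) = 0
Σ ṁᵢCp,ᵢTᵢ = 2070×2.15×26.1 + 871×2.15×-56.1 + 997×2.15×-57.5 = -112150
Σ ṁᵢCp,ᵢ = 2070×2.15 + 871×2.15 + 997×2.15 = 8466.7
T_out = -112150 / 8466.7 = -13.246 °C

T_out = -13.2 °C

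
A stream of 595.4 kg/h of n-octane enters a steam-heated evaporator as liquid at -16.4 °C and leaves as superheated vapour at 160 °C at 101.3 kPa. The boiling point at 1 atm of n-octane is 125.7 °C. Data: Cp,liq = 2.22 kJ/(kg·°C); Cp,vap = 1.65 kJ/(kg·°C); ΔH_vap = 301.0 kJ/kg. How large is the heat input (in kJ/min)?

Q = 6680 kJ/min

liquid -16.4→125.7 °C: 315.46 kJ/kg
vaporisation at 125.7 °C: 301 kJ/kg
vapour 125.7→160 °C: 56.595 kJ/kg
Δh = 315.46 + 301 + 56.595 = 673.06 kJ/kg
Q = ṁ·Δh = 595.4 kg/h × 673.06 kJ/kg = 400740 kJ/h
|Q| = 111.32 kW = 6679 kJ/min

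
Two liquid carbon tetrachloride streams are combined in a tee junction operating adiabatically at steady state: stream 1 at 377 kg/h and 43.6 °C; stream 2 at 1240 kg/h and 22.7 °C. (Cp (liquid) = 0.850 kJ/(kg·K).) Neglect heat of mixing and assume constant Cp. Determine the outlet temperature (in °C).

T_out = 27.6 °C

Energy balance with Q = 0: Σ ṁᵢCp,ᵢ(T_out − Tᵢ) = 0
T_out = Σ ṁᵢCp,ᵢTᵢ / Σ ṁᵢCp,ᵢ
      = 37897 / 1374.5 = 27.573 °C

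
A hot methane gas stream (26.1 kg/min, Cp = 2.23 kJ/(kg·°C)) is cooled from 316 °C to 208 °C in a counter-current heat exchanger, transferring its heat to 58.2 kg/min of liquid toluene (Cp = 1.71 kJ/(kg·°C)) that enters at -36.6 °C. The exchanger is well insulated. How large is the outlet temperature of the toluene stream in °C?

T_c,out = 26.6 °C

Heat released by hot stream: Q = 26.1 × 2.23 × (316 − 208) = 6285.9 kJ/min
Energy balance on cold side (adiabatic exchanger): Q = ṁ_c·Cp_c·(T_c,out − T_c,in)
T_c,out = -36.6 + 6285.9/(58.2 × 1.71) = 26.561 °C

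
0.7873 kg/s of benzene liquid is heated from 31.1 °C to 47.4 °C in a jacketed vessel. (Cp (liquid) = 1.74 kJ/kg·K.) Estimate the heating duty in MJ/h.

Q = 80.4 MJ/h

Q = ṁ·Cp·ΔT = 0.7873 × 1.74 × (47.4 − 31.1) = 22.329 kJ/s
Heating duty = 80.386 MJ/h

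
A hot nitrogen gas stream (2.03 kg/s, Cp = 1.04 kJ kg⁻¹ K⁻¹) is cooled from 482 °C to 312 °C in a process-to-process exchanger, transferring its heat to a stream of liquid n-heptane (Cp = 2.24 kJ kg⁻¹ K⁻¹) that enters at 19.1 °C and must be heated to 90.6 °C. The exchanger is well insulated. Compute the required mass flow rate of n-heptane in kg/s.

Heat released by hot stream: Q = 2.03 × 1.04 × (482 − 312) = 358.9 kJ/s
Energy balance on cold side (adiabatic exchanger): Q = ṁ_c·Cp_c·(T_c,out − T_c,in)
ṁ_c = 358.9 / [2.24 × (90.6 − 19.1)] = 2.2409 kg/s

ṁ_c = 2.24 kg/s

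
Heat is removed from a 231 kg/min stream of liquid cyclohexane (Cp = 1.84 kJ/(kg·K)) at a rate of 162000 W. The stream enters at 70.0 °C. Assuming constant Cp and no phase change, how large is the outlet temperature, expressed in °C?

Q = 162000 W = 9720 kJ/min
ΔT = Q/(ṁ·Cp) = 9720/(231×1.84) = 22.868 K
T_out = 70.0 − 22.868 = 47.132 °C

T_out = 47.1 °C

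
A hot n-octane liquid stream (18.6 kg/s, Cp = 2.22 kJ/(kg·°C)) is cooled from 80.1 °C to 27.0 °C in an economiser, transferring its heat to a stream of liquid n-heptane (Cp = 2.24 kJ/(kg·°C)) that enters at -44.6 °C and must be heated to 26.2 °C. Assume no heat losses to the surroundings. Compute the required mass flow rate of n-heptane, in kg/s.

Heat released by hot stream: Q = 18.6 × 2.22 × (80.1 − 27.0) = 2192.6 kJ/s
Energy balance on cold side (adiabatic exchanger): Q = ṁ_c·Cp_c·(T_c,out − T_c,in)
ṁ_c = 2192.6 / [2.24 × (26.2 − -44.6)] = 13.825 kg/s

ṁ_c = 13.8 kg/s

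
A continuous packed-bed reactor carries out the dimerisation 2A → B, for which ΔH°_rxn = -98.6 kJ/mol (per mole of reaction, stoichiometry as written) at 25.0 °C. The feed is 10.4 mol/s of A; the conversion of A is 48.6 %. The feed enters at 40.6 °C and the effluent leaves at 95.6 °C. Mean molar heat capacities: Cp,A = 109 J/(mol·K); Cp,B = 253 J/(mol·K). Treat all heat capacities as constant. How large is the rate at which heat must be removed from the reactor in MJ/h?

Q_out = 650 MJ/h

Extent of reaction ξ = 0.486 × 10.4 / 2 = 2.5272 mol/s
Reaction term: ξ·ΔH°_rxn = 2.5272 × -98.6 = -249.18 kJ/s
Sensible, feed 40.6→25 °C: -17.684 kJ/s
Outlet flows (mol/s): A 5.3456, B 2.5272
Sensible, products 25→95.6 °C: 86.277 kJ/s
Q = ΔH = -180.59 kJ/s = -180.59 kW
Heat removed = 650.12 MJ/h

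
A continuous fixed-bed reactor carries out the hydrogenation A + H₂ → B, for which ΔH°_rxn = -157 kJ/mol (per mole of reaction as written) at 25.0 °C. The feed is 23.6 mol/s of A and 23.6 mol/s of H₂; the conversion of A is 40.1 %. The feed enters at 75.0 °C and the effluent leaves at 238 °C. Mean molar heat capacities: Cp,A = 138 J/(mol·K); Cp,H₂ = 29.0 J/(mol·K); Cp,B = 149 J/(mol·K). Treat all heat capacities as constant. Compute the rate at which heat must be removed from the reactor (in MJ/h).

Q_out = 3170 MJ/h

Extent of reaction ξ = 0.401 × 23.6 = 9.4636 mol/s
Reaction term: ξ·ΔH°_rxn = 9.4636 × -157 = -1485.8 kJ/s
Sensible, feed 75.0→25 °C: -197.06 kJ/s
Outlet flows (mol/s): A 14.136, H₂ 14.136, B 9.4636
Sensible, products 25→238 °C: 803.19 kJ/s
Q = ΔH = -879.65 kJ/s = -879.65 kW
Heat removed = 3166.8 MJ/h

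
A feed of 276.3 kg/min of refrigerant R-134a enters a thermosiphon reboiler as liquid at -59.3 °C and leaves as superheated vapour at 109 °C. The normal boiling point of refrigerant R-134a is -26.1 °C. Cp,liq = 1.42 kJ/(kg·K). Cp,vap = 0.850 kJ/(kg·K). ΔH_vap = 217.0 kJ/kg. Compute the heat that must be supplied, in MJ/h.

Q = 6280 MJ/h

liquid -59.3→-26.1 °C: 47.144 kJ/kg
vaporisation at -26.1 °C: 217 kJ/kg
vapour -26.1→109 °C: 114.83 kJ/kg
Δh = 47.144 + 217 + 114.83 = 378.98 kJ/kg
Q = ṁ·Δh = 276.3 kg/min × 378.98 kJ/kg = 104710 kJ/min
|Q| = 1745.2 kW = 6282.7 MJ/h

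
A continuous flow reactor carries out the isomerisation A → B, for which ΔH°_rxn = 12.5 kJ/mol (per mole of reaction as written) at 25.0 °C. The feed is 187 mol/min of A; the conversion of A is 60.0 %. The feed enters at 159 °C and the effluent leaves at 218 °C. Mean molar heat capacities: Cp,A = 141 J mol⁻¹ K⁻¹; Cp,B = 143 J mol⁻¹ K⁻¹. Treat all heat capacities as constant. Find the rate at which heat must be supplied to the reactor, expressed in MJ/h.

Q_in = 180 MJ/h

Extent of reaction ξ = 0.600 × 187 = 112.2 mol/min
Reaction term: ξ·ΔH°_rxn = 112.2 × 12.5 = 1402.5 kJ/min
Sensible, feed 159→25 °C: -3533.2 kJ/min
Outlet flows (mol/min): A 74.8, B 112.2
Sensible, products 25→218 °C: 5132.1 kJ/min
Q = ΔH = 3001.5 kJ/min = 50.024 kW
Heat supplied = 180.09 MJ/h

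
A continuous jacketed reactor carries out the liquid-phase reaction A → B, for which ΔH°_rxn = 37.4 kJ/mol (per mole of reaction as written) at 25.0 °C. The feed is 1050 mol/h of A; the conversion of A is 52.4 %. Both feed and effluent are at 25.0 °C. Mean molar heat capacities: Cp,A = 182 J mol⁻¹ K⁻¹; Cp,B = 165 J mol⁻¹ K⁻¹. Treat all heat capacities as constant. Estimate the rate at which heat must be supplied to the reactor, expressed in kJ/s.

Q_in = 5.72 kJ/s

Extent of reaction ξ = 0.524 × 1050 = 550.2 mol/h
Reaction term: ξ·ΔH°_rxn = 550.2 × 37.4 = 20577 kJ/h
Q = ΔH = 20577 kJ/h = 5.716 kW
Heat supplied = 5.716 kJ/s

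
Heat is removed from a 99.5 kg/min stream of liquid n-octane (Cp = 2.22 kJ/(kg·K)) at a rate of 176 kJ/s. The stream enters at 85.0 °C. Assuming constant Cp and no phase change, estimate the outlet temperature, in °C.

Q = 176 kJ/s = 10560 kJ/min
ΔT = Q/(ṁ·Cp) = 10560/(99.5×2.22) = 47.807 K
T_out = 85.0 − 47.807 = 37.193 °C

T_out = 37.2 °C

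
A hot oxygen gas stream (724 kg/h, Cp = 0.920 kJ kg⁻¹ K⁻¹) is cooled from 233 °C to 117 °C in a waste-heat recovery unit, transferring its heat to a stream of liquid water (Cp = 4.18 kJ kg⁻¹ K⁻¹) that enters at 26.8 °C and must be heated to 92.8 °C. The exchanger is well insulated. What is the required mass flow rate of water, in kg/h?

ṁ_c = 280 kg/h

Heat released by hot stream: Q = 724 × 0.920 × (233 − 117) = 77265 kJ/h
Energy balance on cold side (adiabatic exchanger): Q = ṁ_c·Cp_c·(T_c,out − T_c,in)
ṁ_c = 77265 / [4.18 × (92.8 − 26.8)] = 280.07 kg/h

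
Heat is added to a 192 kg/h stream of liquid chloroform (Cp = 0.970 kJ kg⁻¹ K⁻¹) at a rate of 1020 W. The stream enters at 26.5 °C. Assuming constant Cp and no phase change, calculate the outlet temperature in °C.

T_out = 46.2 °C

Q = 1020 W = 3672 kJ/h
ΔT = Q/(ṁ·Cp) = 3672/(192×0.970) = 19.716 K
T_out = 26.5 + 19.716 = 46.216 °C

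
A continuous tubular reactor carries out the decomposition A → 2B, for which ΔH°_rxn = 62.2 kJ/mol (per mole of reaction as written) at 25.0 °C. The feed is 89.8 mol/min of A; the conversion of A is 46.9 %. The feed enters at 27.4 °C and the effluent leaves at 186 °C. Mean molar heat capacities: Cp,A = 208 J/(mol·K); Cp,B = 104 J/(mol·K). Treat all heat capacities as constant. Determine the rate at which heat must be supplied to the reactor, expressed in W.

Q_in = 93000 W

Extent of reaction ξ = 0.469 × 89.8 = 42.116 mol/min
Reaction term: ξ·ΔH°_rxn = 42.116 × 62.2 = 2619.6 kJ/min
Sensible, feed 27.4→25 °C: -44.828 kJ/min
Outlet flows (mol/min): A 47.684, B 84.232
Sensible, products 25→186 °C: 3007.2 kJ/min
Q = ΔH = 5582 kJ/min = 93.034 kW
Heat supplied = 93034 W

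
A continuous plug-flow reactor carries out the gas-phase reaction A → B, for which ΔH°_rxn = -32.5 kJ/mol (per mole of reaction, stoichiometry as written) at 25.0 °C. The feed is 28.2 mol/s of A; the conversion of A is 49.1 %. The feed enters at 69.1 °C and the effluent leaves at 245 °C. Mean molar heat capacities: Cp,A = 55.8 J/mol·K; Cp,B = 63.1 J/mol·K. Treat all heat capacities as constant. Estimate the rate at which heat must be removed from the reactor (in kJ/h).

Extent of reaction ξ = 0.491 × 28.2 = 13.846 mol/s
Reaction term: ξ·ΔH°_rxn = 13.846 × -32.5 = -450 kJ/s
Sensible, feed 69.1→25 °C: -69.394 kJ/s
Outlet flows (mol/s): A 14.354, B 13.846
Sensible, products 25→245 °C: 368.42 kJ/s
Q = ΔH = -150.98 kJ/s = -150.98 kW
Heat removed = 543510 kJ/h

Q_out = 544000 kJ/h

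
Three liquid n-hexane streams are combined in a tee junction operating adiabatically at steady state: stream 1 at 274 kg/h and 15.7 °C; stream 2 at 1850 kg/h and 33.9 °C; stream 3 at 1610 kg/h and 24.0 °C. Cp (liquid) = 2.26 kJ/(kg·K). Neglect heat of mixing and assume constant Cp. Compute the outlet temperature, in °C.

T_out = 28.3 °C

Adiabatic, steady state ⇒ Σ ṁᵢCp,ᵢ(T_out − Tᵢ) = 0
T_out = Σ ṁᵢCp,ᵢTᵢ / Σ ṁᵢCp,ᵢ
      = 238780 / 8438.8 = 28.296 °C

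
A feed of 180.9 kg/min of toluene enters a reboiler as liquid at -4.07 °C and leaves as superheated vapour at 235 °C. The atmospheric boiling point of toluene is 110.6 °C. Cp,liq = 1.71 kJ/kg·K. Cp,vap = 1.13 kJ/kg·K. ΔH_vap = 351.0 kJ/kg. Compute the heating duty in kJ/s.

Q = 2070 kJ/s

liquid -4.07→110.6 °C: 196.09 kJ/kg
vaporisation at 110.6 °C: 351 kJ/kg
vapour 110.6→235 °C: 140.57 kJ/kg
Δh = 196.09 + 351 + 140.57 = 687.66 kJ/kg
Q = ṁ·Δh = 180.9 kg/min × 687.66 kJ/kg = 124400 kJ/min
|Q| = 2073.3 kW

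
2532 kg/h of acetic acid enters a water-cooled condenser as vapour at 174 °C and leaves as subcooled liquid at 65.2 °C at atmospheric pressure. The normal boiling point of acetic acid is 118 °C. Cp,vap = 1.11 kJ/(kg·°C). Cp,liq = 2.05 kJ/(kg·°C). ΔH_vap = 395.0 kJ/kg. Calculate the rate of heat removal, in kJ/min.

vapour 174→118 °C: -62.16 kJ/kg
condensation at 118 °C: -395 kJ/kg
liquid 118→65.2 °C: -108.24 kJ/kg
Δh = -62.16 + -395 + -108.24 = -565.4 kJ/kg
Q = ṁ·Δh = 2532 kg/h × -565.4 kJ/kg = -1.4316e+06 kJ/h
|Q| = 397.66 kW = 23860 kJ/min

Q_c = 23900 kJ/min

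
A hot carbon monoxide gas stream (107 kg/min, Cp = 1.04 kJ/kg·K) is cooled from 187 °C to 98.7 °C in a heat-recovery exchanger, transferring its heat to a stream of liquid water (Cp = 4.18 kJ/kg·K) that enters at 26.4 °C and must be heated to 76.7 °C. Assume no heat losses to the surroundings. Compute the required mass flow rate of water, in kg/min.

ṁ_c = 46.7 kg/min

Heat released by hot stream: Q = 107 × 1.04 × (187 − 98.7) = 9826 kJ/min
Energy balance on cold side (adiabatic exchanger): Q = ṁ_c·Cp_c·(T_c,out − T_c,in)
ṁ_c = 9826 / [4.18 × (76.7 − 26.4)] = 46.734 kg/min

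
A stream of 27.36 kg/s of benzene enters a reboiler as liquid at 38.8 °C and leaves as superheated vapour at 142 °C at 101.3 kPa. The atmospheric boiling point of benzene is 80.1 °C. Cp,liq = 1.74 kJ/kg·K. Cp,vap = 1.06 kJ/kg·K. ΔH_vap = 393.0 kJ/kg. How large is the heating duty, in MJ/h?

liquid 38.8→80.1 °C: 71.862 kJ/kg
vaporisation at 80.1 °C: 393 kJ/kg
vapour 80.1→142 °C: 65.614 kJ/kg
Δh = 71.862 + 393 + 65.614 = 530.48 kJ/kg
Q = ṁ·Δh = 27.36 kg/s × 530.48 kJ/kg = 14514 kJ/s
|Q| = 14514 kW = 52250 MJ/h

Q = 52200 MJ/h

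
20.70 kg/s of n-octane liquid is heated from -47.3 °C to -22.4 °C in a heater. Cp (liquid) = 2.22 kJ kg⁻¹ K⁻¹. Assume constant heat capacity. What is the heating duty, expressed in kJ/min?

Q = ṁ·Cp·ΔT = 20.70 × 2.22 × (-22.4 − -47.3) = 1144.3 kJ/s
Heating duty = 68655 kJ/min

Q = 68700 kJ/min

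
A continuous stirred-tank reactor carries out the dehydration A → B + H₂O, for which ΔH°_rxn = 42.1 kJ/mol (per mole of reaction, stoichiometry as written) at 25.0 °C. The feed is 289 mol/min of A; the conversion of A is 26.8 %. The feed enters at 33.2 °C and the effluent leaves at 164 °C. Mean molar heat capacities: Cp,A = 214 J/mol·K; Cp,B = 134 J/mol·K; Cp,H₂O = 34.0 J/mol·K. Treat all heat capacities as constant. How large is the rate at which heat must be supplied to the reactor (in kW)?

Q_in = 181 kW

Extent of reaction ξ = 0.268 × 289 = 77.452 mol/min
Reaction term: ξ·ΔH°_rxn = 77.452 × 42.1 = 3260.7 kJ/min
Sensible, feed 33.2→25 °C: -507.14 kJ/min
Outlet flows (mol/min): A 211.55, B 77.452, H₂O 77.452
Sensible, products 25→164 °C: 8101.4 kJ/min
Q = ΔH = 10855 kJ/min = 180.92 kW
Heat supplied = 180.92 kW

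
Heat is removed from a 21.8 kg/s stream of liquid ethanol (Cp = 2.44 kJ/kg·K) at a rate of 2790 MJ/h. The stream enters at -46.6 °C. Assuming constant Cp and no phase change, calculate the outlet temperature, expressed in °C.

Q = 2790 MJ/h = 775 kJ/s
ΔT = Q/(ṁ·Cp) = 775/(21.8×2.44) = 14.57 K
T_out = -46.6 − 14.57 = -61.17 °C

T_out = -61.2 °C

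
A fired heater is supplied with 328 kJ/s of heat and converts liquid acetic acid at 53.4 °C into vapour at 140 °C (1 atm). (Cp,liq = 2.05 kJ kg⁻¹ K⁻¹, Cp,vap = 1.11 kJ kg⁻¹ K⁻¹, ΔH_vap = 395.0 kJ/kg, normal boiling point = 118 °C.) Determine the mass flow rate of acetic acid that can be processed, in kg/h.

Δh = 2.05×(118−53.4) + 395.0 + 1.11×(140−118) = 551.85 kJ/kg
Q = 328 kJ/s = 328 kJ/s = 1.1808e+06 kJ/h
ṁ = Q/Δh = 1.1808e+06 / 551.85 = 2139.7 kg/h

ṁ = 2140 kg/h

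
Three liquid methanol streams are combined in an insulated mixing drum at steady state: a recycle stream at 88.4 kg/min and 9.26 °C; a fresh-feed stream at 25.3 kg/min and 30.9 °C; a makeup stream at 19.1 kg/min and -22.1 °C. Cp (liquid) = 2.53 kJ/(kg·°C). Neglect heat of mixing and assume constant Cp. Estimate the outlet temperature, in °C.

Adiabatic, steady state ⇒ Σ ṁᵢCp,ᵢ(T_out − Tᵢ) = 0
Σ ṁᵢCp,ᵢTᵢ = 88.4×2.53×9.26 + 25.3×2.53×30.9 + 19.1×2.53×-22.1 = 2981
Σ ṁᵢCp,ᵢ = 88.4×2.53 + 25.3×2.53 + 19.1×2.53 = 335.98
T_out = 2981 / 335.98 = 8.8723 °C

T_out = 8.87 °C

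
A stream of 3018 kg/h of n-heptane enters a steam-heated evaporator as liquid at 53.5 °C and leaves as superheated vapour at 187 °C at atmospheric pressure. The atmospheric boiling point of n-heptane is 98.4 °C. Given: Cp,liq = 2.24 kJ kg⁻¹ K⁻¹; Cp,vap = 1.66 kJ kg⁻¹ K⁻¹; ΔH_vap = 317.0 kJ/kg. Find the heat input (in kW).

Q = 473 kW

liquid 53.5→98.4 °C: 100.58 kJ/kg
vaporisation at 98.4 °C: 317 kJ/kg
vapour 98.4→187 °C: 147.08 kJ/kg
Δh = 100.58 + 317 + 147.08 = 564.65 kJ/kg
Q = ṁ·Δh = 3018 kg/h × 564.65 kJ/kg = 1.7041e+06 kJ/h
|Q| = 473.37 kW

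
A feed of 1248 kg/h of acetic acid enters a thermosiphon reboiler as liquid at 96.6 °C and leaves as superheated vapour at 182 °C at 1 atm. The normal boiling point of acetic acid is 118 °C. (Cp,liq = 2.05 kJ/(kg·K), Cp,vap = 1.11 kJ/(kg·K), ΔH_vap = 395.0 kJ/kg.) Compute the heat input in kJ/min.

liquid 96.6→118 °C: 43.87 kJ/kg
vaporisation at 118 °C: 395 kJ/kg
vapour 118→182 °C: 71.04 kJ/kg
Δh = 43.87 + 395 + 71.04 = 509.91 kJ/kg
Q = ṁ·Δh = 1248 kg/h × 509.91 kJ/kg = 636370 kJ/h
|Q| = 176.77 kW = 10606 kJ/min

Q = 10600 kJ/min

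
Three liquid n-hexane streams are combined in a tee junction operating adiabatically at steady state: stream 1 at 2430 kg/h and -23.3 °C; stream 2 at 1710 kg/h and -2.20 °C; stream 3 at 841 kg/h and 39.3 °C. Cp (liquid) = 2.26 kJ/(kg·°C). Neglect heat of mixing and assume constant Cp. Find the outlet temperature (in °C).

T_out = -5.49 °C

Adiabatic, steady state ⇒ Σ ṁᵢCp,ᵢ(T_out − Tᵢ) = 0
Σ ṁᵢCp,ᵢTᵢ = 2430×2.26×-23.3 + 1710×2.26×-2.20 + 841×2.26×39.3 = -61765
Σ ṁᵢCp,ᵢ = 2430×2.26 + 1710×2.26 + 841×2.26 = 11257
T_out = -61765 / 11257 = -5.4868 °C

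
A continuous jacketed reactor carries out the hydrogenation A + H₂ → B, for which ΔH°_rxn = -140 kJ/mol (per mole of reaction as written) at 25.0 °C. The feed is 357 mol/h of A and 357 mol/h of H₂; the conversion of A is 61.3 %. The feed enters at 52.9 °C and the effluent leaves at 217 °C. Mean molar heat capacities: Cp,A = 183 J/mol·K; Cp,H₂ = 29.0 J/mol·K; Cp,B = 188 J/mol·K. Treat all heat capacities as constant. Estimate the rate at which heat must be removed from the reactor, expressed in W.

Q_out = 5340 W

Extent of reaction ξ = 0.613 × 357 = 218.84 mol/h
Reaction term: ξ·ΔH°_rxn = 218.84 × -140 = -30638 kJ/h
Sensible, feed 52.9→25 °C: -2111.6 kJ/h
Outlet flows (mol/h): A 138.16, H₂ 138.16, B 218.84
Sensible, products 25→217 °C: 13523 kJ/h
Q = ΔH = -19226 kJ/h = -5.3407 kW
Heat removed = 5340.7 W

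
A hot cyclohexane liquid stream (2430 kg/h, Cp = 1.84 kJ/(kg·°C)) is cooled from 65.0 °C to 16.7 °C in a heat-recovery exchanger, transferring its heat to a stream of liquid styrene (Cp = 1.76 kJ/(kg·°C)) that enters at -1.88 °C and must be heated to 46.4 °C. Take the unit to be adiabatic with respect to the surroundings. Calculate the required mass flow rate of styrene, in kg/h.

ṁ_c = 2540 kg/h

Heat released by hot stream: Q = 2430 × 1.84 × (65.0 − 16.7) = 215960 kJ/h
Energy balance on cold side (adiabatic exchanger): Q = ṁ_c·Cp_c·(T_c,out − T_c,in)
ṁ_c = 215960 / [1.76 × (46.4 − -1.88)] = 2541.5 kg/h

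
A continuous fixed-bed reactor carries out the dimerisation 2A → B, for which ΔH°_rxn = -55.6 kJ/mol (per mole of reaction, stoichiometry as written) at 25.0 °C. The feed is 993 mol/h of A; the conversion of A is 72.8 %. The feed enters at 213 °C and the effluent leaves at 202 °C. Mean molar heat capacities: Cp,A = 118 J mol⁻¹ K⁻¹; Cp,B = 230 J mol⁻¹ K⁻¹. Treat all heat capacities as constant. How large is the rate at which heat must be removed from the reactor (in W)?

Extent of reaction ξ = 0.728 × 993 / 2 = 361.45 mol/h
Reaction term: ξ·ΔH°_rxn = 361.45 × -55.6 = -20097 kJ/h
Sensible, feed 213→25 °C: -22029 kJ/h
Outlet flows (mol/h): A 270.1, B 361.45
Sensible, products 25→202 °C: 20356 kJ/h
Q = ΔH = -21770 kJ/h = -6.0471 kW
Heat removed = 6047.1 W

Q_out = 6050 W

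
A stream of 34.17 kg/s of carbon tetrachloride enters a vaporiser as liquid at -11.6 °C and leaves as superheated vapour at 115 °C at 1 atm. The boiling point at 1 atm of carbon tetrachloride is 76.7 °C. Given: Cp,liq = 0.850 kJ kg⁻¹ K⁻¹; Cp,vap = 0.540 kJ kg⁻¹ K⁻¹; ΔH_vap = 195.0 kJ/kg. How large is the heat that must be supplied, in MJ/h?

Q = 35800 MJ/h

liquid -11.6→76.7 °C: 75.055 kJ/kg
vaporisation at 76.7 °C: 195 kJ/kg
vapour 76.7→115 °C: 20.682 kJ/kg
Δh = 75.055 + 195 + 20.682 = 290.74 kJ/kg
Q = ṁ·Δh = 34.17 kg/s × 290.74 kJ/kg = 9934.5 kJ/s
|Q| = 9934.5 kW = 35764 MJ/h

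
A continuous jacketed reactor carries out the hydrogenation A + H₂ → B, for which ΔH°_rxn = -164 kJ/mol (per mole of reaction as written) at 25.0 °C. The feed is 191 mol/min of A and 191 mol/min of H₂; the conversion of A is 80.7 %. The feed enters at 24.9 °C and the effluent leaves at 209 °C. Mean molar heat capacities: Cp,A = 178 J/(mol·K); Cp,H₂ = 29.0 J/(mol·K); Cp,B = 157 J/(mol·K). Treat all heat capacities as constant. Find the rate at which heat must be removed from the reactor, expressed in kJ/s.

Extent of reaction ξ = 0.807 × 191 = 154.14 mol/min
Reaction term: ξ·ΔH°_rxn = 154.14 × -164 = -25278 kJ/min
Sensible, feed 24.9→25 °C: 3.9537 kJ/min
Outlet flows (mol/min): A 36.863, H₂ 36.863, B 154.14
Sensible, products 25→209 °C: 5856.7 kJ/min
Q = ΔH = -19418 kJ/min = -323.63 kW
Heat removed = 323.63 kJ/s

Q_out = 324 kJ/s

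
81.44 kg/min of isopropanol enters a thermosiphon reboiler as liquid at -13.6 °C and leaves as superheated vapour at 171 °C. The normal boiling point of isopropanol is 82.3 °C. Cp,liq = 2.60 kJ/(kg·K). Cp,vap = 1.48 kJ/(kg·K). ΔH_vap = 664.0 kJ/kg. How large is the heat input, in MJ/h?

liquid -13.6→82.3 °C: 249.34 kJ/kg
vaporisation at 82.3 °C: 664 kJ/kg
vapour 82.3→171 °C: 131.28 kJ/kg
Δh = 249.34 + 664 + 131.28 = 1044.6 kJ/kg
Q = ṁ·Δh = 81.44 kg/min × 1044.6 kJ/kg = 85074 kJ/min
|Q| = 1417.9 kW = 5104.4 MJ/h

Q = 5100 MJ/h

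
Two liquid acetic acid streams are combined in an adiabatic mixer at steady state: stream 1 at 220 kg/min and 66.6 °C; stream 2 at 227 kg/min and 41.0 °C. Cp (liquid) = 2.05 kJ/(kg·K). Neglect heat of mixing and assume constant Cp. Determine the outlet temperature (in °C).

T_out = 53.6 °C

Energy balance with Q = 0: Σ ṁᵢCp,ᵢ(T_out − Tᵢ) = 0
Σ ṁᵢCp,ᵢTᵢ = 220×2.05×66.6 + 227×2.05×41.0 = 49116
Σ ṁᵢCp,ᵢ = 220×2.05 + 227×2.05 = 916.35
T_out = 49116 / 916.35 = 53.6 °C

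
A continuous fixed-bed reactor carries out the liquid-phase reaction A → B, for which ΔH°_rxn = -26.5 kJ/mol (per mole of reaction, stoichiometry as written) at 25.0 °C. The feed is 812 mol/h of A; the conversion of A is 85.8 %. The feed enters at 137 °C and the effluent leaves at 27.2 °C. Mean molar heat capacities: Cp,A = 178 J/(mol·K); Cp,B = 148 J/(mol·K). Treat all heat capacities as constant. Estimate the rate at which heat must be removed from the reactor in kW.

Extent of reaction ξ = 0.858 × 812 = 696.7 mol/h
Reaction term: ξ·ΔH°_rxn = 696.7 × -26.5 = -18462 kJ/h
Sensible, feed 137→25 °C: -16188 kJ/h
Outlet flows (mol/h): A 115.3, B 696.7
Sensible, products 25→27.2 °C: 272 kJ/h
Q = ΔH = -34378 kJ/h = -9.5496 kW
Heat removed = 9.5496 kW

Q_out = 9.55 kW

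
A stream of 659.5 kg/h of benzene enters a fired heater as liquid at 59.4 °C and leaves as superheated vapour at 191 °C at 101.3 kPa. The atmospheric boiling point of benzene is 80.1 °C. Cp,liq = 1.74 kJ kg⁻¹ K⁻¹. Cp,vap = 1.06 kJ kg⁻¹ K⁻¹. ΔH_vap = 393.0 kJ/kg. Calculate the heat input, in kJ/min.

liquid 59.4→80.1 °C: 36.018 kJ/kg
vaporisation at 80.1 °C: 393 kJ/kg
vapour 80.1→191 °C: 117.55 kJ/kg
Δh = 36.018 + 393 + 117.55 = 546.57 kJ/kg
Q = ṁ·Δh = 659.5 kg/h × 546.57 kJ/kg = 360460 kJ/h
|Q| = 100.13 kW = 6007.7 kJ/min

Q = 6010 kJ/min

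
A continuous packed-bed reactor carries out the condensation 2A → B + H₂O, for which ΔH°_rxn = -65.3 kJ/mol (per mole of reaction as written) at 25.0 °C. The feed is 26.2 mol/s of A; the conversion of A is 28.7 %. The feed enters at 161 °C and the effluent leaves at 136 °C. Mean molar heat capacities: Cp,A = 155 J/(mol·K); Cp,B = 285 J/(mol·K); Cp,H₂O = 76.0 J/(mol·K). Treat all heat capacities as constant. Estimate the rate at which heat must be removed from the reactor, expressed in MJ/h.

Q_out = 1170 MJ/h

Extent of reaction ξ = 0.287 × 26.2 / 2 = 3.7597 mol/s
Reaction term: ξ·ΔH°_rxn = 3.7597 × -65.3 = -245.51 kJ/s
Sensible, feed 161→25 °C: -552.3 kJ/s
Outlet flows (mol/s): A 18.681, B 3.7597, H₂O 3.7597
Sensible, products 25→136 °C: 472.05 kJ/s
Q = ΔH = -325.75 kJ/s = -325.75 kW
Heat removed = 1172.7 MJ/h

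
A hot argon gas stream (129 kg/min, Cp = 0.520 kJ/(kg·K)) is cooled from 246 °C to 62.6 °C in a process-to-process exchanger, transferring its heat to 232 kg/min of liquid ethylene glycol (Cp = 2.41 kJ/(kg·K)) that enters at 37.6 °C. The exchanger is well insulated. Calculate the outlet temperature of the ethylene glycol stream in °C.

T_c,out = 59.6 °C

Heat released by hot stream: Q = 129 × 0.520 × (246 − 62.6) = 12302 kJ/min
Energy balance on cold side (adiabatic exchanger): Q = ṁ_c·Cp_c·(T_c,out − T_c,in)
T_c,out = 37.6 + 12302/(232 × 2.41) = 59.603 °C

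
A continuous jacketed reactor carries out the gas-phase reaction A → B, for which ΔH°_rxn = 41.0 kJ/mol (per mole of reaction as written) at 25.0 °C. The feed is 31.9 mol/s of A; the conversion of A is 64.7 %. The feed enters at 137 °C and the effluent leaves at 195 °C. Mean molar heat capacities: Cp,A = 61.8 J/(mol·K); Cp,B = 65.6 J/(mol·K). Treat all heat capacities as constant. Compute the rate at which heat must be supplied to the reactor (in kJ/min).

Q_in = 58400 kJ/min

Extent of reaction ξ = 0.647 × 31.9 = 20.639 mol/s
Reaction term: ξ·ΔH°_rxn = 20.639 × 41.0 = 846.21 kJ/s
Sensible, feed 137→25 °C: -220.8 kJ/s
Outlet flows (mol/s): A 11.261, B 20.639
Sensible, products 25→195 °C: 348.47 kJ/s
Q = ΔH = 973.89 kJ/s = 973.89 kW
Heat supplied = 58433 kJ/min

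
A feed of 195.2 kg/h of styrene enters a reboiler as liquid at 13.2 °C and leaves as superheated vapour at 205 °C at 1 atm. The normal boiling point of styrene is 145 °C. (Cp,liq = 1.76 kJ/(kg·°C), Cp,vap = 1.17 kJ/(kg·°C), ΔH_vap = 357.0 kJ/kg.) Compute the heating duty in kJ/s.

liquid 13.2→145 °C: 231.97 kJ/kg
vaporisation at 145 °C: 357 kJ/kg
vapour 145→205 °C: 70.2 kJ/kg
Δh = 231.97 + 357 + 70.2 = 659.17 kJ/kg
Q = ṁ·Δh = 195.2 kg/h × 659.17 kJ/kg = 128670 kJ/h
|Q| = 35.742 kW

Q = 35.7 kJ/s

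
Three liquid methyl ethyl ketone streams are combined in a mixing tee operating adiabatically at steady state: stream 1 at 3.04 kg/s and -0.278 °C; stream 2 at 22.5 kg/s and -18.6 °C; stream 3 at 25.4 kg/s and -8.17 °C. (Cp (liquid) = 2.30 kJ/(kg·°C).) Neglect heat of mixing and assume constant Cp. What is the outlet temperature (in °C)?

T_out = -12.3 °C

No heat crosses the boundary, so H_out = H_in.
Σ ṁᵢCp,ᵢTᵢ = 3.04×2.30×-0.278 + 22.5×2.30×-18.6 + 25.4×2.30×-8.17 = -1441.8
Σ ṁᵢCp,ᵢ = 3.04×2.30 + 22.5×2.30 + 25.4×2.30 = 117.16
T_out = -1441.8 / 117.16 = -12.306 °C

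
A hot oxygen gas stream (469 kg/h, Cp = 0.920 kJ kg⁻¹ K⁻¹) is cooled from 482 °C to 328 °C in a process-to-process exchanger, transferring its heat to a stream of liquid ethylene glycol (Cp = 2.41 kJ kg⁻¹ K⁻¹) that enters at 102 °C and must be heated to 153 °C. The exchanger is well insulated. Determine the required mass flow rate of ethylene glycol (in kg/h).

ṁ_c = 541 kg/h

Heat released by hot stream: Q = 469 × 0.920 × (482 − 328) = 66448 kJ/h
Energy balance on cold side (adiabatic exchanger): Q = ṁ_c·Cp_c·(T_c,out − T_c,in)
ṁ_c = 66448 / [2.41 × (153 − 102)] = 540.62 kg/h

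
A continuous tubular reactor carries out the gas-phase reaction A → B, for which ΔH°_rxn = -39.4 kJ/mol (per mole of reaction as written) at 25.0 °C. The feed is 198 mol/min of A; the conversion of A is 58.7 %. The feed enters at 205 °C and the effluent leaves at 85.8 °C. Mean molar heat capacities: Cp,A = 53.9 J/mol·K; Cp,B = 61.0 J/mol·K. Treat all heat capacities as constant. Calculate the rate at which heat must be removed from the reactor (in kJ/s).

Extent of reaction ξ = 0.587 × 198 = 116.23 mol/min
Reaction term: ξ·ΔH°_rxn = 116.23 × -39.4 = -4579.3 kJ/min
Sensible, feed 205→25 °C: -1921 kJ/min
Outlet flows (mol/min): A 81.774, B 116.23
Sensible, products 25→85.8 °C: 699.04 kJ/min
Q = ΔH = -5801.3 kJ/min = -96.688 kW
Heat removed = 96.688 kJ/s

Q_out = 96.7 kJ/s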